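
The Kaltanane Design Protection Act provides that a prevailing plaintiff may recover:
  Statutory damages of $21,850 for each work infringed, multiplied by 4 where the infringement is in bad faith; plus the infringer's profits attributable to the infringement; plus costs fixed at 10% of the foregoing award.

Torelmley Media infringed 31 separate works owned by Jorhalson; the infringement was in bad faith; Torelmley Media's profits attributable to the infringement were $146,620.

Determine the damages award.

$3,141,622

Statutory damages: 31 × $21,850 = $677,350
Multiplied by 4: 4 × $677,350 = $2,709,400
Combined award: $2,709,400 + $146,620 = $2,856,020
Costs: 10% of $2,856,020 = $285,602
Award plus costs: $2,856,020 + $285,602 = $3,141,622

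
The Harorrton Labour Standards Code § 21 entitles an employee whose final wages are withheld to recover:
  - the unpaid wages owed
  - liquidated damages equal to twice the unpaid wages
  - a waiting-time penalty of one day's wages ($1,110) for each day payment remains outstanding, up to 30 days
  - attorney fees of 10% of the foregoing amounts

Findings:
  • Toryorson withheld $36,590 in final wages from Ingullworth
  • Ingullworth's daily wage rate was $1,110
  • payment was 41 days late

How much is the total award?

Doubled: 2 × $36,590 = $73,180
Penalty days: min(41, 30) = 30
Waiting-time penalty: 30 × $1,110 = $33,300
Subtotal: $36,590 + $73,180 + $33,300 = $143,070
Attorney fees: 10% of $143,070 = $14,307
Total award: $143,070 + $14,307 = $157,377

Total award: $157,377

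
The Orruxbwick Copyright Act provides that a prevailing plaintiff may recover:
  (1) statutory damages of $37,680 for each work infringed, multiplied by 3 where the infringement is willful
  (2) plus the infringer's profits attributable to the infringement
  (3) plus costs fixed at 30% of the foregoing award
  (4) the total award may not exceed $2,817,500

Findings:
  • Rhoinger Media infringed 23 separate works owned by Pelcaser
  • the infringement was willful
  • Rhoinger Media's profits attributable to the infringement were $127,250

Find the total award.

Statutory damages: 23 × $37,680 = $866,640
Trebled: 3 × $866,640 = $2,599,920
Combined award: $2,599,920 + $127,250 = $2,727,170
Costs: 30% of $2,727,170 = $818,151
Award plus costs: $2,727,170 + $818,151 = $3,545,321
Cap at $2,817,500: $3,545,321 exceeds the cap → $2,817,500

$2,817,500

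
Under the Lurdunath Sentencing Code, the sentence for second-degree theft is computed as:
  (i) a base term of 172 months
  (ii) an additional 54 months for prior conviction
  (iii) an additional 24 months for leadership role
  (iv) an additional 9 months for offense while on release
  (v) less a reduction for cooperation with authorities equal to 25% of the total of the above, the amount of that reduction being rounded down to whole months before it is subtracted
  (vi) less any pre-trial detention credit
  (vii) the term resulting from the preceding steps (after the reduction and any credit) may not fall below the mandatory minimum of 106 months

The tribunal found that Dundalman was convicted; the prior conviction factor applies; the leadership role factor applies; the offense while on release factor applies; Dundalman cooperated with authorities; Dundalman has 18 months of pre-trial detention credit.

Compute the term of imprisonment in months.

177 months

Prior conviction enhancement: +54 months
Leadership role enhancement: +24 months
Offense while on release enhancement: +9 months
Adjusted term: 172 months + 54 months + 24 months + 9 months = 259 months
Cooperation with authorities reduction: 25% of 259 months = 64 months (rounded down)
After reduction: 259 − 64 = 195 months
Less pre-trial detention credit: 195 months − 18 months = 177 months
Minimum 106 months: 177 months meets the minimum, no increase.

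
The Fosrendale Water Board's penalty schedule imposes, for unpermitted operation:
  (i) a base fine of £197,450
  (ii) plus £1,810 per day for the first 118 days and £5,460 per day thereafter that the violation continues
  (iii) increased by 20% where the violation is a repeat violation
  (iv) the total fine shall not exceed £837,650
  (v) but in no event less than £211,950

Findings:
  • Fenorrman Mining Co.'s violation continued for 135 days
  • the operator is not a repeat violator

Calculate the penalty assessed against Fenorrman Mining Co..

£503,850

First 118 days: 118 × £1,810 = £213,580
Remaining days: (135 − 118) × £5,460 = £92,820
Per-day component: £213,580 + £92,820 = £306,400
Base plus per-day: £197,450 + £306,400 = £503,850
The operator is not a repeat violator: no 20% increase.
Cap at £837,650: £503,850 is within the cap, no reduction.
Minimum £211,950: £503,850 meets the minimum, no increase.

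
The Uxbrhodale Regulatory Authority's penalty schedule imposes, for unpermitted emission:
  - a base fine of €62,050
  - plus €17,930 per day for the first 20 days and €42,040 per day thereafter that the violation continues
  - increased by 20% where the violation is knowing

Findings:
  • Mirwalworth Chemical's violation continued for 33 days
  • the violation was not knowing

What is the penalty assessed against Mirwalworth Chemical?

€967,170

First 20 days: 20 × €17,930 = €358,600
Remaining days: (33 − 20) × €42,040 = €546,520
Per-day component: €358,600 + €546,520 = €905,120
Base plus per-day: €62,050 + €905,120 = €967,170
The violation was not knowing: no 20% increase.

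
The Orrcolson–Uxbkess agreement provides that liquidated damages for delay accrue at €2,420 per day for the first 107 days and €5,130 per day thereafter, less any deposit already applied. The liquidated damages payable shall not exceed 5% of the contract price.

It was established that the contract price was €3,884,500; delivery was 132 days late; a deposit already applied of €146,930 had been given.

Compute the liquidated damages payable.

First 107 days: 107 × €2,420 = €258,940
Remaining days: (132 − 107) × €5,130 = €128,250
Accrued per-day damages: €258,940 + €128,250 = €387,190
Less deposit already applied: €387,190 − €146,930 = €240,260
Cap: 5% of €3,884,500 = €194,225
Cap at €194,225: €240,260 exceeds the cap → €194,225

€194,225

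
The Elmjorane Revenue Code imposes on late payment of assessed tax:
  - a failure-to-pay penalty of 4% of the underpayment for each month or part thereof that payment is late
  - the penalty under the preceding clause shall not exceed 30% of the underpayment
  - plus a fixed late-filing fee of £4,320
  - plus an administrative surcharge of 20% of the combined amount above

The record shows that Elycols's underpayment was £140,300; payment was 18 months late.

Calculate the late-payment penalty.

Accrued rate: 4% × 18 = 72%, capped at 30% → 30%
Failure-to-pay penalty: 30% of £140,300 = £42,090
Penalty before surcharge: £42,090 + £4,320 = £46,410
Administrative surcharge: 20% of £46,410 = £9,282
Total penalty: £46,410 + £9,282 = £55,692

£55,692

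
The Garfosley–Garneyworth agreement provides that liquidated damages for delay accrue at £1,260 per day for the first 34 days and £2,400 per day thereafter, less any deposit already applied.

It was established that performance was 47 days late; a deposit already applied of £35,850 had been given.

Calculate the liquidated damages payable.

£38,190

First 34 days: 34 × £1,260 = £42,840
Remaining days: (47 − 34) × £2,400 = £31,200
Accrued per-day damages: £42,840 + £31,200 = £74,040
Less deposit already applied: £74,040 − £35,850 = £38,190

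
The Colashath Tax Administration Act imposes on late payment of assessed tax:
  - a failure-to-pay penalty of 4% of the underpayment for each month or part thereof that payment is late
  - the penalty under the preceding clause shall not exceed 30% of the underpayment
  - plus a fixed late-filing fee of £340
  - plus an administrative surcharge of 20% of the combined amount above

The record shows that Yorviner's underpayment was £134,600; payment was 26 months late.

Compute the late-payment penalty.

£48,864

Accrued rate: 4% × 26 = 104%, capped at 30% → 30%
Failure-to-pay penalty: 30% of £134,600 = £40,380
Penalty before surcharge: £40,380 + £340 = £40,720
Administrative surcharge: 20% of £40,720 = £8,144
Total penalty: £40,720 + £8,144 = £48,864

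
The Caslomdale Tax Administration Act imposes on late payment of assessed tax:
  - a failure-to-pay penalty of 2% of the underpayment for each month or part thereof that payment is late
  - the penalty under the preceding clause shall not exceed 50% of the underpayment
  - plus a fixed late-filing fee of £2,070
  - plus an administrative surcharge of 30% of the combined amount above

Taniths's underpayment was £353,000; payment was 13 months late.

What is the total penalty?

£122,005

Accrued rate: 2% × 13 = 26%, capped at 50% → 26%
Failure-to-pay penalty: 26% of £353,000 = £91,780
Penalty before surcharge: £91,780 + £2,070 = £93,850
Administrative surcharge: 30% of £93,850 = £28,155
Total penalty: £93,850 + £28,155 = £122,005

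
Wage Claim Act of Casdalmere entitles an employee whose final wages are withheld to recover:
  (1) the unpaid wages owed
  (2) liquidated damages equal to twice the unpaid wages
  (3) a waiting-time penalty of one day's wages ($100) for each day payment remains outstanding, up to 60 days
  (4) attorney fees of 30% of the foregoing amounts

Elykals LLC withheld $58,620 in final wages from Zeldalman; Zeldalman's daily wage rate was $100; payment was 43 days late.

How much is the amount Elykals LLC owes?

Doubled: 2 × $58,620 = $117,240
Penalty days: min(43, 60) = 43
Waiting-time penalty: 43 × $100 = $4,300
Subtotal: $58,620 + $117,240 + $4,300 = $180,160
Attorney fees: 30% of $180,160 = $54,048
Total award: $180,160 + $54,048 = $234,208

$234,208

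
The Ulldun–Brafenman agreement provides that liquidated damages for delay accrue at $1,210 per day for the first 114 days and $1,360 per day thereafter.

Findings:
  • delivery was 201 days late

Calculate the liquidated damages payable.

$256,260

First 114 days: 114 × $1,210 = $137,940
Remaining days: (201 − 114) × $1,360 = $118,320
Accrued per-day damages: $137,940 + $118,320 = $256,260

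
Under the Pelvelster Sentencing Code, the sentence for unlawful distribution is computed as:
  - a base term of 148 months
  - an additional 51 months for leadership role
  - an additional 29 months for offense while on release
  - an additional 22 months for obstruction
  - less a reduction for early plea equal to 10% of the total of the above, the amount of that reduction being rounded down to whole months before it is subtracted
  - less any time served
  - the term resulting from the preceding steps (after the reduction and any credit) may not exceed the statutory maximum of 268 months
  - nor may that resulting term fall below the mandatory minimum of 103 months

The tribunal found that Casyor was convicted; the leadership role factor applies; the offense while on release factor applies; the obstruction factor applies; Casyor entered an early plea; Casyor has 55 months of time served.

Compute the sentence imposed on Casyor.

170 months

Leadership role enhancement: +51 months
Offense while on release enhancement: +29 months
Obstruction enhancement: +22 months
Adjusted term: 148 months + 51 months + 29 months + 22 months = 250 months
Early plea reduction: 10% of 250 months = 25 months (rounded down)
After reduction: 250 − 25 = 225 months
Less time served: 225 months − 55 months = 170 months
Cap at 268 months: 170 months is within the cap, no reduction.
Minimum 103 months: 170 months meets the minimum, no increase.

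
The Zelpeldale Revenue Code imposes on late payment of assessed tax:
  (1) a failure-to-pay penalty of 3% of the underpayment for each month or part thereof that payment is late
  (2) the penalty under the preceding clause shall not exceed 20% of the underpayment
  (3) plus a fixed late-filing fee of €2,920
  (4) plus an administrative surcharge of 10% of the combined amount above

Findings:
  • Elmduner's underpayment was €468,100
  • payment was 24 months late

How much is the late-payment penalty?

€106,194

Accrued rate: 3% × 24 = 72%, capped at 20% → 20%
Failure-to-pay penalty: 20% of €468,100 = €93,620
Penalty before surcharge: €93,620 + €2,920 = €96,540
Administrative surcharge: 10% of €96,540 = €9,654
Total penalty: €96,540 + €9,654 = €106,194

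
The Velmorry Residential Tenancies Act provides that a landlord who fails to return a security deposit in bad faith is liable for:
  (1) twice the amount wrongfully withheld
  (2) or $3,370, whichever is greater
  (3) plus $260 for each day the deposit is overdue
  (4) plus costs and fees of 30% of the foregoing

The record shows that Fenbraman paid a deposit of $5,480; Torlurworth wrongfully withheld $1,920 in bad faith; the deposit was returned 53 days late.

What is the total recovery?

$22,906

Doubled: 2 × $1,920 = $3,840
Minimum $3,370: $3,840 meets the minimum, no increase.
Late-return penalty: 53 × $260 = $13,780
Damages plus late penalty: $3,840 + $13,780 = $17,620
Costs and fees: 30% of $17,620 = $5,286
Total recovery: $17,620 + $5,286 = $22,906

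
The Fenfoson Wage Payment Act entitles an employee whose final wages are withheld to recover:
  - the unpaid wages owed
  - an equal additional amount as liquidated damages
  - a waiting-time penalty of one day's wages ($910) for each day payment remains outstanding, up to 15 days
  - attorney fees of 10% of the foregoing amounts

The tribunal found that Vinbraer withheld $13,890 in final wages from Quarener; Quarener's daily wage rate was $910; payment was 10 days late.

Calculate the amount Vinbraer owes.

Liquidated damages (equal amount): $13,890
Penalty days: min(10, 15) = 10
Waiting-time penalty: 10 × $910 = $9,100
Subtotal: $13,890 + $13,890 + $9,100 = $36,880
Attorney fees: 10% of $36,880 = $3,688
Total award: $36,880 + $3,688 = $40,568

$40,568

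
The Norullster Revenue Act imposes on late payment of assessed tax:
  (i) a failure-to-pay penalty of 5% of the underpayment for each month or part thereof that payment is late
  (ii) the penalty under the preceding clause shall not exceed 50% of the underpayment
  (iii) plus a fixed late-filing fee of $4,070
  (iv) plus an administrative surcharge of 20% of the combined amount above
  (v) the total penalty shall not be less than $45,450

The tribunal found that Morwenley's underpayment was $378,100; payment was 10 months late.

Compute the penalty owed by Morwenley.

$231,744

Accrued rate: 5% × 10 = 50%, capped at 50% → 50%
Failure-to-pay penalty: 50% of $378,100 = $189,050
Penalty before surcharge: $189,050 + $4,070 = $193,120
Administrative surcharge: 20% of $193,120 = $38,624
Total penalty: $193,120 + $38,624 = $231,744
Minimum $45,450: $231,744 meets the minimum, no increase.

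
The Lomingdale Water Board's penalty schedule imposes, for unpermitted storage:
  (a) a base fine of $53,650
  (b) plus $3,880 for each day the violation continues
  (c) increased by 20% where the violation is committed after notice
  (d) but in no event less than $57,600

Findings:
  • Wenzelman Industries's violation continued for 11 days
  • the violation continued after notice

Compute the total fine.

Civil penalty: $115,596

Per-day component: 11 × $3,880 = $42,680
Base plus per-day: $53,650 + $42,680 = $96,330
Enhancement: 20% of $96,330 = $19,266
Enhanced fine: $96,330 + $19,266 = $115,596
Minimum $57,600: $115,596 meets the minimum, no increase.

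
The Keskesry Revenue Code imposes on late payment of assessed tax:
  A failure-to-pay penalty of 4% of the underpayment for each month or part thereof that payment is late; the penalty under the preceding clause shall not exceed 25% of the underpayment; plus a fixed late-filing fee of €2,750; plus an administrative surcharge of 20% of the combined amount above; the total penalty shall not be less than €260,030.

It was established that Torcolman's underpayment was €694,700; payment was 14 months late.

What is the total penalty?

Accrued rate: 4% × 14 = 56%, capped at 25% → 25%
Failure-to-pay penalty: 25% of €694,700 = €173,675
Penalty before surcharge: €173,675 + €2,750 = €176,425
Administrative surcharge: 20% of €176,425 = €35,285
Total penalty: €176,425 + €35,285 = €211,710
Minimum €260,030: €211,710 is below the minimum → €260,030

Penalty: €260,030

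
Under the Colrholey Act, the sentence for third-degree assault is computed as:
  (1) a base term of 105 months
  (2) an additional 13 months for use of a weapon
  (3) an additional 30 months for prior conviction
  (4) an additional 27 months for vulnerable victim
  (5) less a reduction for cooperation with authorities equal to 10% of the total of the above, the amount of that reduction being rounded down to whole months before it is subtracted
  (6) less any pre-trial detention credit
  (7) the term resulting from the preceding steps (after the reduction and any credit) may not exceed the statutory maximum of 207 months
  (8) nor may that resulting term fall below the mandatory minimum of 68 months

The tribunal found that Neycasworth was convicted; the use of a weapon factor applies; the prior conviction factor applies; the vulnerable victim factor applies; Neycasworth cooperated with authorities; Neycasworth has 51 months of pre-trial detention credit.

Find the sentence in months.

Use of a weapon enhancement: +13 months
Prior conviction enhancement: +30 months
Vulnerable victim enhancement: +27 months
Adjusted term: 105 months + 13 months + 30 months + 27 months = 175 months
Cooperation with authorities reduction: 10% of 175 months = 17 months (rounded down)
After reduction: 175 − 17 = 158 months
Less pre-trial detention credit: 158 months − 51 months = 107 months
Cap at 207 months: 107 months is within the cap, no reduction.
Minimum 68 months: 107 months meets the minimum, no increase.

107 months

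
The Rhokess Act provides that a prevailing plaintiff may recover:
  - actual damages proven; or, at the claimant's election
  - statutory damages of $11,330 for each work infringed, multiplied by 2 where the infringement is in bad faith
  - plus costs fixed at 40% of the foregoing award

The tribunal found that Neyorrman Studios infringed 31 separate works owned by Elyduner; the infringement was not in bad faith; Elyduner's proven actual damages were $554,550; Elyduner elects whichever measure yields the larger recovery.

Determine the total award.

$776,370

Statutory damages: 31 × $11,330 = $351,230
Infringement not in bad faith: no ×2 enhancement.
Greater of actual damages ($554,550) or statutory damages ($351,230): $554,550
Costs: 40% of $554,550 = $221,820
Award plus costs: $554,550 + $221,820 = $776,370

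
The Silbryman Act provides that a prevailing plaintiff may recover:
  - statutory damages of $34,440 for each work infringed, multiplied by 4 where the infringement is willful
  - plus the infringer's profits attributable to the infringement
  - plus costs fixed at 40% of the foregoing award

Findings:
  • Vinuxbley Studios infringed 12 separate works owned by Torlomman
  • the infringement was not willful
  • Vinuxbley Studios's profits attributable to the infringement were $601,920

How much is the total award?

Statutory damages: 12 × $34,440 = $413,280
Infringement not willful: no ×4 enhancement.
Combined award: $413,280 + $601,920 = $1,015,200
Costs: 40% of $1,015,200 = $406,080
Award plus costs: $1,015,200 + $406,080 = $1,421,280

$1,421,280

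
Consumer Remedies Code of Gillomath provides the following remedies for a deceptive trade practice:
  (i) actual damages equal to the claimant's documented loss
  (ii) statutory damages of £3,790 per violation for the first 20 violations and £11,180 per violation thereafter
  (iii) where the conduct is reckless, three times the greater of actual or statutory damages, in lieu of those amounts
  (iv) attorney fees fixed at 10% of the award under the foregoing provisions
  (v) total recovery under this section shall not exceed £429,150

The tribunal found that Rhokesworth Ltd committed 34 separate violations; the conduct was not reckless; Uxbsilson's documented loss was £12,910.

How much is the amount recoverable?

First 20 violations: 20 × £3,790 = £75,800
Remaining violations: (34 − 20) × £11,180 = £156,520
Statutory damages: £75,800 + £156,520 = £232,320
Conduct not reckless: the in-lieu enhancement does not apply.
Actual plus statutory damages: £12,910 + £232,320 = £245,230
Attorney fees: 10% of £245,230 = £24,523
Total before cap: £245,230 + £24,523 = £269,753
Cap at £429,150: £269,753 is within the cap, no reduction.

£269,753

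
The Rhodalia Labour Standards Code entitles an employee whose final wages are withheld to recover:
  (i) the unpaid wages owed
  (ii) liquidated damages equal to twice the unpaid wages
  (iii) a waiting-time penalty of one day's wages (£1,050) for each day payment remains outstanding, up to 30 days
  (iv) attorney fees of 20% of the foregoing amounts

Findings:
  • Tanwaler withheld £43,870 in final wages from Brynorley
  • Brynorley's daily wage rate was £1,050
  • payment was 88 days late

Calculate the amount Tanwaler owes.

Doubled: 2 × £43,870 = £87,740
Penalty days: min(88, 30) = 30
Waiting-time penalty: 30 × £1,050 = £31,500
Subtotal: £43,870 + £87,740 + £31,500 = £163,110
Attorney fees: 20% of £163,110 = £32,622
Total award: £163,110 + £32,622 = £195,732

£195,732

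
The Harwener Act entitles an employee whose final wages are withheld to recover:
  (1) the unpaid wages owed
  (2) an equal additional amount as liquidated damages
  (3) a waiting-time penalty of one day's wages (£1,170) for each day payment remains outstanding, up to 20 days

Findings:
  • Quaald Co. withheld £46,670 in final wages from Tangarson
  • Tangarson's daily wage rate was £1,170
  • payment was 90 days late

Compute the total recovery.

Liquidated damages (equal amount): £46,670
Penalty days: min(90, 20) = 20
Waiting-time penalty: 20 × £1,170 = £23,400
Total award: £46,670 + £46,670 + £23,400 = £116,740

Total award: £116,740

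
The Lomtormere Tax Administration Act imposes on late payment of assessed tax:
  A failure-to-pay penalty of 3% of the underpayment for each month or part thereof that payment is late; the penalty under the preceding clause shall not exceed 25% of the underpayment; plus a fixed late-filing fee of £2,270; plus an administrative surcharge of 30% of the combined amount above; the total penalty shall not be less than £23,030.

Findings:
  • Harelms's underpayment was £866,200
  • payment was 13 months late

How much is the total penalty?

£284,466

Accrued rate: 3% × 13 = 39%, capped at 25% → 25%
Failure-to-pay penalty: 25% of £866,200 = £216,550
Penalty before surcharge: £216,550 + £2,270 = £218,820
Administrative surcharge: 30% of £218,820 = £65,646
Total penalty: £218,820 + £65,646 = £284,466
Minimum £23,030: £284,466 meets the minimum, no increase.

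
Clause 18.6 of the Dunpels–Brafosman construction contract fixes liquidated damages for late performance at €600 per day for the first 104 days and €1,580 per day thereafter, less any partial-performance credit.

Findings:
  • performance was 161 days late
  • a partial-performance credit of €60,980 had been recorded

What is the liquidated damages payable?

€91,480

First 104 days: 104 × €600 = €62,400
Remaining days: (161 − 104) × €1,580 = €90,060
Accrued per-day damages: €62,400 + €90,060 = €152,460
Less partial-performance credit: €152,460 − €60,980 = €91,480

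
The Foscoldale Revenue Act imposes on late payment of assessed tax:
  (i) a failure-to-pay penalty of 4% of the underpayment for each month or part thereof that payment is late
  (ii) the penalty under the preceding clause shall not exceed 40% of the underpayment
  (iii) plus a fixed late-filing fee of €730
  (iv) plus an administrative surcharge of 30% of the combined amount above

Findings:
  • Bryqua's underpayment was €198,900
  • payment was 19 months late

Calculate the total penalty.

Accrued rate: 4% × 19 = 76%, capped at 40% → 40%
Failure-to-pay penalty: 40% of €198,900 = €79,560
Penalty before surcharge: €79,560 + €730 = €80,290
Administrative surcharge: 30% of €80,290 = €24,087
Total penalty: €80,290 + €24,087 = €104,377

Penalty: €104,377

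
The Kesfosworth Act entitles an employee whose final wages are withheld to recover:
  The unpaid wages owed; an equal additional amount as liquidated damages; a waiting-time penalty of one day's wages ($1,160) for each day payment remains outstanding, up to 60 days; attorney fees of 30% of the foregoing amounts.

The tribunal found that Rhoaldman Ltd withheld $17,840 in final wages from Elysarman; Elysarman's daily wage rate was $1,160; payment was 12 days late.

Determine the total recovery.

Liquidated damages (equal amount): $17,840
Penalty days: min(12, 60) = 12
Waiting-time penalty: 12 × $1,160 = $13,920
Subtotal: $17,840 + $17,840 + $13,920 = $49,600
Attorney fees: 30% of $49,600 = $14,880
Total award: $49,600 + $14,880 = $64,480

Total award: $64,480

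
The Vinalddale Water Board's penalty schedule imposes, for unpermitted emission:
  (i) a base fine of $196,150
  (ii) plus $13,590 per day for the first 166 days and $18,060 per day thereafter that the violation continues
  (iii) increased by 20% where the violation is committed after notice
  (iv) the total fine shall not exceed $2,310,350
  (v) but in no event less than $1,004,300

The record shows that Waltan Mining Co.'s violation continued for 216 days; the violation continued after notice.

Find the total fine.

$2,310,350

First 166 days: 166 × $13,590 = $2,255,940
Remaining days: (216 − 166) × $18,060 = $903,000
Per-day component: $2,255,940 + $903,000 = $3,158,940
Base plus per-day: $196,150 + $3,158,940 = $3,355,090
Enhancement: 20% of $3,355,090 = $671,018
Enhanced fine: $3,355,090 + $671,018 = $4,026,108
Cap at $2,310,350: $4,026,108 exceeds the cap → $2,310,350
Minimum $1,004,300: $2,310,350 meets the minimum, no increase.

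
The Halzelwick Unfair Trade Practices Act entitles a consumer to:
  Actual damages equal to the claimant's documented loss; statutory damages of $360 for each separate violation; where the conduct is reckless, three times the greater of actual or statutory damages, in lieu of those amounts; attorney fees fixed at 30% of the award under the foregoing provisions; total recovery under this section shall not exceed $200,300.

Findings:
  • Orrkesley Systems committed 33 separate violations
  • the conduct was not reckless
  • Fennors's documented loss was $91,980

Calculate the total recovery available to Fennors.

Statutory damages: 33 × $360 = $11,880
Conduct not reckless: the in-lieu enhancement does not apply.
Actual plus statutory damages: $91,980 + $11,880 = $103,860
Attorney fees: 30% of $103,860 = $31,158
Total before cap: $103,860 + $31,158 = $135,018
Cap at $200,300: $135,018 is within the cap, no reduction.

$135,018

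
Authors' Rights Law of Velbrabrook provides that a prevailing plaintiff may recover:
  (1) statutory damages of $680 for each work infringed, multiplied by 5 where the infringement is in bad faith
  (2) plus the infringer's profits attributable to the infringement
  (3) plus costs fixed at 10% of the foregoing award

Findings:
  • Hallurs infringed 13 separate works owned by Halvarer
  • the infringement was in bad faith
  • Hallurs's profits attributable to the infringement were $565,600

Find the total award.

$670,780

Statutory damages: 13 × $680 = $8,840
Multiplied by 5: 5 × $8,840 = $44,200
Combined award: $44,200 + $565,600 = $609,800
Costs: 10% of $609,800 = $60,980
Award plus costs: $609,800 + $60,980 = $670,780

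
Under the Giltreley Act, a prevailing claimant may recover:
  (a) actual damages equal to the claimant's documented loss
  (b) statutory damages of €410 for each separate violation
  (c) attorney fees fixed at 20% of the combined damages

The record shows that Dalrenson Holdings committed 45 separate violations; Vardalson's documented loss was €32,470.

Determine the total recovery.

€61,104

Statutory damages: 45 × €410 = €18,450
Combined damages: €32,470 + €18,450 = €50,920
Attorney fees: 20% of €50,920 = €10,184
Total recovery: €50,920 + €10,184 = €61,104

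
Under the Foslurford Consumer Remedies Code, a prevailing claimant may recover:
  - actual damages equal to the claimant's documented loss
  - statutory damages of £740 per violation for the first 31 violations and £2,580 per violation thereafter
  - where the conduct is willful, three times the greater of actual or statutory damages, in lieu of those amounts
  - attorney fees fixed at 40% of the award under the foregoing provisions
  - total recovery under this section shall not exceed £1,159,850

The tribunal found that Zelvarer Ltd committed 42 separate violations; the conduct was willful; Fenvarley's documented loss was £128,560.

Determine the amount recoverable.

First 31 violations: 31 × £740 = £22,940
Remaining violations: (42 − 31) × £2,580 = £28,380
Statutory damages: £22,940 + £28,380 = £51,320
Greater of actual damages (£128,560) or statutory damages (£51,320): £128,560
Trebled: 3 × £128,560 = £385,680
Attorney fees: 40% of £385,680 = £154,272
Total before cap: £385,680 + £154,272 = £539,952
Cap at £1,159,850: £539,952 is within the cap, no reduction.

£539,952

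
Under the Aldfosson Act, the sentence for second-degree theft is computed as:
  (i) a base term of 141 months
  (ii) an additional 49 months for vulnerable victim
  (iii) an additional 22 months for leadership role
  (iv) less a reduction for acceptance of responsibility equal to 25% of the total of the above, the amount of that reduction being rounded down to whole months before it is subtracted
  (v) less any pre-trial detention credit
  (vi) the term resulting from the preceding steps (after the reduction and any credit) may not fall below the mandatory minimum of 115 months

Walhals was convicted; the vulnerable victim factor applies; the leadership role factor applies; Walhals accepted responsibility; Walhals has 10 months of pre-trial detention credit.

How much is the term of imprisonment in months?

Sentence: 149 months

Vulnerable victim enhancement: +49 months
Leadership role enhancement: +22 months
Adjusted term: 141 months + 49 months + 22 months = 212 months
Acceptance of responsibility reduction: 25% of 212 months = 53 months (rounded down)
After reduction: 212 − 53 = 159 months
Less pre-trial detention credit: 159 months − 10 months = 149 months
Minimum 115 months: 149 months meets the minimum, no increase.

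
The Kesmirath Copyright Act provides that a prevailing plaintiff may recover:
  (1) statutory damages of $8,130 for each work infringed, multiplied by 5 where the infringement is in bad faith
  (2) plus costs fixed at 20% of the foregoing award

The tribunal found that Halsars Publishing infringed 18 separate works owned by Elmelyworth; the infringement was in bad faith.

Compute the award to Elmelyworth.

Statutory damages: 18 × $8,130 = $146,340
Multiplied by 5: 5 × $146,340 = $731,700
Costs: 20% of $731,700 = $146,340
Award plus costs: $731,700 + $146,340 = $878,040

Award: $878,040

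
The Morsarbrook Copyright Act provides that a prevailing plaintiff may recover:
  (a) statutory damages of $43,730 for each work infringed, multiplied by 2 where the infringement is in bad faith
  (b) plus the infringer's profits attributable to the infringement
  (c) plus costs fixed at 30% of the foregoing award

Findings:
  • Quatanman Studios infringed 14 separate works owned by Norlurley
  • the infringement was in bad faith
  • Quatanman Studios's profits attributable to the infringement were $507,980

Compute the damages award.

Statutory damages: 14 × $43,730 = $612,220
Doubled: 2 × $612,220 = $1,224,440
Combined award: $1,224,440 + $507,980 = $1,732,420
Costs: 30% of $1,732,420 = $519,726
Award plus costs: $1,732,420 + $519,726 = $2,252,146

$2,252,146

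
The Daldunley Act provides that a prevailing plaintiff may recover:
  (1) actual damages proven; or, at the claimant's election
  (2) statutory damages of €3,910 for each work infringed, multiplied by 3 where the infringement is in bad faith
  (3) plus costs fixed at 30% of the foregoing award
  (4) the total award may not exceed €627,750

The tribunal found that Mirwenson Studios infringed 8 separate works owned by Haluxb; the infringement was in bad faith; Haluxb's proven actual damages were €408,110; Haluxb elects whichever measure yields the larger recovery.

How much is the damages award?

Award: €530,543

Statutory damages: 8 × €3,910 = €31,280
Trebled: 3 × €31,280 = €93,840
Greater of actual damages (€408,110) or enhanced statutory damages (€93,840): €408,110
Costs: 30% of €408,110 = €122,433
Award plus costs: €408,110 + €122,433 = €530,543
Cap at €627,750: €530,543 is within the cap, no reduction.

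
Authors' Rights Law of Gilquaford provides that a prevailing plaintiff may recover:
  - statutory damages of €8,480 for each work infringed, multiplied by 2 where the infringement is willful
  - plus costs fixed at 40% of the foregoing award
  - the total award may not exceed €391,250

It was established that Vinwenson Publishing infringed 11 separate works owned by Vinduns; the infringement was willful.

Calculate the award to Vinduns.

€261,184

Statutory damages: 11 × €8,480 = €93,280
Doubled: 2 × €93,280 = €186,560
Costs: 40% of €186,560 = €74,624
Award plus costs: €186,560 + €74,624 = €261,184
Cap at €391,250: €261,184 is within the cap, no reduction.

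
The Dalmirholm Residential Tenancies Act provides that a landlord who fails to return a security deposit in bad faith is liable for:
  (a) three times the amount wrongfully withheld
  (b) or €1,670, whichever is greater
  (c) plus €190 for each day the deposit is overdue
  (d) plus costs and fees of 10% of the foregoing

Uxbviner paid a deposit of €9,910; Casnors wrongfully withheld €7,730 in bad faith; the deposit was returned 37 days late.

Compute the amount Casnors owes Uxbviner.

Trebled: 3 × €7,730 = €23,190
Minimum €1,670: €23,190 meets the minimum, no increase.
Late-return penalty: 37 × €190 = €7,030
Damages plus late penalty: €23,190 + €7,030 = €30,220
Costs and fees: 10% of €30,220 = €3,022
Total recovery: €30,220 + €3,022 = €33,242

€33,242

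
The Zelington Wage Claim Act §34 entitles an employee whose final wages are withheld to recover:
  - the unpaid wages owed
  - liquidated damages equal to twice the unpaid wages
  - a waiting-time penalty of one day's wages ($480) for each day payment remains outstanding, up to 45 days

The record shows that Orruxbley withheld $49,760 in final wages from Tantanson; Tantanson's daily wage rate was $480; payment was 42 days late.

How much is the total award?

$169,440

Doubled: 2 × $49,760 = $99,520
Penalty days: min(42, 45) = 42
Waiting-time penalty: 42 × $480 = $20,160
Total award: $49,760 + $99,520 + $20,160 = $169,440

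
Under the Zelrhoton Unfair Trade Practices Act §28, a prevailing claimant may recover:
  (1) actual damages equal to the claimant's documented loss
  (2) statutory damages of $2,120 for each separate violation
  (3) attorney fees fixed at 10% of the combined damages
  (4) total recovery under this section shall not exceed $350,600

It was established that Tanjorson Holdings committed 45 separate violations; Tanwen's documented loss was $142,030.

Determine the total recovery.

Statutory damages: 45 × $2,120 = $95,400
Combined damages: $142,030 + $95,400 = $237,430
Attorney fees: 10% of $237,430 = $23,743
Total before cap: $237,430 + $23,743 = $261,173
Cap at $350,600: $261,173 is within the cap, no reduction.

$261,173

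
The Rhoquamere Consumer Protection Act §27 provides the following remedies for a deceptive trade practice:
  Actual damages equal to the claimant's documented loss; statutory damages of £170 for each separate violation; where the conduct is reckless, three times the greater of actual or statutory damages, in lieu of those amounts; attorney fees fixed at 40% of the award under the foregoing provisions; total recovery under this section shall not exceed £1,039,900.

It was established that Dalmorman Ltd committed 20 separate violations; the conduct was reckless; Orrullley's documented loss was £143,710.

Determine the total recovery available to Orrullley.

£603,582

Statutory damages: 20 × £170 = £3,400
Greater of actual damages (£143,710) or statutory damages (£3,400): £143,710
Trebled: 3 × £143,710 = £431,130
Attorney fees: 40% of £431,130 = £172,452
Total before cap: £431,130 + £172,452 = £603,582
Cap at £1,039,900: £603,582 is within the cap, no reduction.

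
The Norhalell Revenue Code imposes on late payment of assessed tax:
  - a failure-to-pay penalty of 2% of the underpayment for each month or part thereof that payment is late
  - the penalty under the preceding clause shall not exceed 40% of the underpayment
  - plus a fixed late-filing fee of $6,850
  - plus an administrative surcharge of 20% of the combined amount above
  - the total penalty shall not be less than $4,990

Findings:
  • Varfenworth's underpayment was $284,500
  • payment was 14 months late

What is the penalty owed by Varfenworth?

Accrued rate: 2% × 14 = 28%, capped at 40% → 28%
Failure-to-pay penalty: 28% of $284,500 = $79,660
Penalty before surcharge: $79,660 + $6,850 = $86,510
Administrative surcharge: 20% of $86,510 = $17,302
Total penalty: $86,510 + $17,302 = $103,812
Minimum $4,990: $103,812 meets the minimum, no increase.

Penalty: $103,812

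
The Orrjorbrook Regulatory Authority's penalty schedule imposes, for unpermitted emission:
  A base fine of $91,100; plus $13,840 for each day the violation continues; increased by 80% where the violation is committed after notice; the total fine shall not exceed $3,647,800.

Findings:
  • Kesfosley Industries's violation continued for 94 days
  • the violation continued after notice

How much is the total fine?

$2,505,708

Per-day component: 94 × $13,840 = $1,300,960
Base plus per-day: $91,100 + $1,300,960 = $1,392,060
Enhancement: 80% of $1,392,060 = $1,113,648
Enhanced fine: $1,392,060 + $1,113,648 = $2,505,708
Cap at $3,647,800: $2,505,708 is within the cap, no reduction.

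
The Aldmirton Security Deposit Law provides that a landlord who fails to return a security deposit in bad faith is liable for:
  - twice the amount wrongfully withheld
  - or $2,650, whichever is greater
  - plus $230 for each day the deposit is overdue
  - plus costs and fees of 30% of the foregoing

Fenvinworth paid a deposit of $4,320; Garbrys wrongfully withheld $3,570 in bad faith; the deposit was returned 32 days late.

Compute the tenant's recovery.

Doubled: 2 × $3,570 = $7,140
Minimum $2,650: $7,140 meets the minimum, no increase.
Late-return penalty: 32 × $230 = $7,360
Damages plus late penalty: $7,140 + $7,360 = $14,500
Costs and fees: 30% of $14,500 = $4,350
Total recovery: $14,500 + $4,350 = $18,850

Recovery: $18,850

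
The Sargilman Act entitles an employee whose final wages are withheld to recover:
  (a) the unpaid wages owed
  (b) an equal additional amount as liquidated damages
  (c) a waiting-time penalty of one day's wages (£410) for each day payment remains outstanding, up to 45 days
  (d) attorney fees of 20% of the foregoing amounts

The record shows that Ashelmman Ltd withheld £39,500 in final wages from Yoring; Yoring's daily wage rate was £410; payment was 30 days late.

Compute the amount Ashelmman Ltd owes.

Total award: £109,560

Liquidated damages (equal amount): £39,500
Penalty days: min(30, 45) = 30
Waiting-time penalty: 30 × £410 = £12,300
Subtotal: £39,500 + £39,500 + £12,300 = £91,300
Attorney fees: 20% of £91,300 = £18,260
Total award: £91,300 + £18,260 = £109,560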